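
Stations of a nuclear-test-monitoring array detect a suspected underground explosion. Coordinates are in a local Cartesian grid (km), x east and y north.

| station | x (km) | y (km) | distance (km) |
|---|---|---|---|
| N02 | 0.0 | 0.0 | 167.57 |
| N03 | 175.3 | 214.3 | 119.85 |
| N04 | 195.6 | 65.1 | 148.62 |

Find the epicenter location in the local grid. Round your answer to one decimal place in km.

x ≈ 73.9 km, y ≈ 150.4 km

Circle about each station: x² + y² = 167.57²; (x − 175.3)² + (y − 214.3)² = 119.85²; (x − 195.6)² + (y − 65.1)² = 148.62².
Subtracting pairs of circle equations eliminates x²+y² and gives linear equations (the radical axes):
350.6 x + 428.6 y = 90370.26
391.2 x + 130.2 y = 48489.17
Solving the 2×2 system: x ≈ 73.9, y ≈ 150.4 km.
Check against N02 (with the unrounded x, y): √(x²+y²) = 167.58 ≈ 167.57 km. ✓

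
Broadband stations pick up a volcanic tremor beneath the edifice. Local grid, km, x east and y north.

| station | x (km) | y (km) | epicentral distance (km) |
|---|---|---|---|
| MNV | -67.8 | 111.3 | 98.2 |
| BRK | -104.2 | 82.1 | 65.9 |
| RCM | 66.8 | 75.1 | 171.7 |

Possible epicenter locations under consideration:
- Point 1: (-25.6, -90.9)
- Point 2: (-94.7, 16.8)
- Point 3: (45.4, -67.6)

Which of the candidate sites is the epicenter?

For each candidate, compare |candidate − station| to the reported distance:
Point 1: residuals MNV 108.4, BRK 124.1, RCM 18.3 → max 124.1 km
Point 2: residuals MNV 0.1, BRK 0.1, RCM 0.0 → max 0.1 km
Point 3: residuals MNV 113.5, BRK 145.7, RCM 27.4 → max 145.7 km
Only Point 2 has all residuals ≈ 0.

Point 2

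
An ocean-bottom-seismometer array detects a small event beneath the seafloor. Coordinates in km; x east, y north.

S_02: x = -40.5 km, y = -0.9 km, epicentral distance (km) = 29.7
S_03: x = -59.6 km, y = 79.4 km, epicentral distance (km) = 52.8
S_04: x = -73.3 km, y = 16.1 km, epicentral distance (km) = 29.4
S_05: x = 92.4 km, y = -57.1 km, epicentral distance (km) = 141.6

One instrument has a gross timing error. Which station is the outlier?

S_05

Solve using three stations at a time. Using S_02, S_03, S_04 (subtract circle equations pairwise → linear system) gives (x, y) ≈ (-46.5, 28.2).
Distances from that point to each station vs reported:
  S_02: calculated 29.7 vs reported 29.7 → residual 0.0 km
  S_03: calculated 52.8 vs reported 52.8 → residual 0.0 km
  S_04: calculated 29.4 vs reported 29.4 → residual 0.0 km
  S_05: calculated 163.0 vs reported 141.6 → residual 21.4 km
S_02, S_03, S_04 are mutually consistent (residuals ≈ 0); S_05 is off by 21.4 km.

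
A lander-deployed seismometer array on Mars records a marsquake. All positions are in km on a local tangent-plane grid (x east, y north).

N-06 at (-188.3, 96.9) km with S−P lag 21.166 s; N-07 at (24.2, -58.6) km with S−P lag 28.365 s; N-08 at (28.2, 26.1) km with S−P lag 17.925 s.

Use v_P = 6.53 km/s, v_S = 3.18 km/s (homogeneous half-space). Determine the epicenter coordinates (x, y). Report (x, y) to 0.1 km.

Distance from S−P lag: d = Δt · v_P v_S / (v_P − v_S) = Δt · (6.53·3.18)/(6.53−3.18) ≈ 6.1986·Δt.
So d_N-06 = 131.20, d_N-07 = 175.82, d_N-08 = 111.11 km.
Circle about each station: (x + 188.3)² + (y − 96.9)² = 131.20²; (x − 24.2)² + (y + 58.6)² = 175.82²; (x − 28.2)² + (y − 26.1)² = 111.11².
Subtracting pairs of circle equations eliminates x²+y² and gives linear equations (the radical axes):
425.0 x − 311.0 y = -54526.13
433.0 x − 141.6 y = -38502.04
Solving the 2×2 system: x ≈ -57.1, y ≈ 97.3 km.
Check against N-06 (with the unrounded x, y): √((x + 188.3)²+(y − 96.9)²) = 131.20 ≈ 131.20 km. ✓

(-57.1, 97.3)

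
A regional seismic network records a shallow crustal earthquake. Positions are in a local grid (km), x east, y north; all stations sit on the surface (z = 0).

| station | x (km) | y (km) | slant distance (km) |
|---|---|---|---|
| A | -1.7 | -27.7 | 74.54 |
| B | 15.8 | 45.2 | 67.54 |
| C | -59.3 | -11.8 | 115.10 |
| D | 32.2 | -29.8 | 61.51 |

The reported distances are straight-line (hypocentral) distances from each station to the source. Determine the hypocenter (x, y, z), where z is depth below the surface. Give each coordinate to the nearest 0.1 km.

(43.6, 6.8, 48.1)

Each station gives a sphere (x−x_i)² + (y−y_i)² + z² = d_i² (stations at z=0).
Subtracting the A sphere from B and C: z² cancels, leaving linear equations in x and y:
35.0 x + 145.8 y = 2517.06
-115.2 x + 31.8 y = -4806.25
Solving: x ≈ 43.597, y ≈ 6.798 km (keep extra digits for the depth step; rounded: 43.6, 6.8).
Then from the A sphere: z² = 74.54² − (x + 1.7)² − (y + 27.7)² with x = 43.597, y = 6.798, so z ≈ 48.107 ≈ 48.1 km.
Check against D (with the unrounded solution): distance 61.51 ≈ 61.51 km. ✓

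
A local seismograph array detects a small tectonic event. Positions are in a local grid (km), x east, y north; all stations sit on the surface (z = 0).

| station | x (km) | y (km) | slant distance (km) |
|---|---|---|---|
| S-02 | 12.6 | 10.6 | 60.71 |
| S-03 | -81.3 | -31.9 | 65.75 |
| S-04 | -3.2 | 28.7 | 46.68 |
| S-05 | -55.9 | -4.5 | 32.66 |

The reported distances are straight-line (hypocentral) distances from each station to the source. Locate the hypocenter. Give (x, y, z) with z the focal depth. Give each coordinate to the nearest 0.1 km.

x ≈ -44.2 km, y ≈ 18.6 km, depth ≈ 19.9 km

Each station gives a sphere (x−x_i)² + (y−y_i)² + z² = d_i² (stations at z=0).
Subtracting the S-02 sphere from S-03 and S-04: z² cancels, leaving linear equations in x and y:
-187.8 x − 85.0 y = 6718.82
-31.6 x + 36.2 y = 2069.49
Solving: x ≈ -44.192, y ≈ 18.592 km (keep extra digits for the depth step; rounded: -44.2, 18.6).
Then from the S-02 sphere: z² = 60.71² − (x − 12.6)² − (y − 10.6)² with x = -44.192, y = 18.592, so z ≈ 19.912 ≈ 19.9 km.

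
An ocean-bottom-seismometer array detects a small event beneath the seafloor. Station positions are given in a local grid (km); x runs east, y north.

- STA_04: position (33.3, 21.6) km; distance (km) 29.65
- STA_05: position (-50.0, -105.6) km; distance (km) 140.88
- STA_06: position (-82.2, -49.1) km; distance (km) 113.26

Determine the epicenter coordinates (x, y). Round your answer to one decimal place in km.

3.8 km east, 24.6 km north

Circle about each station: (x − 33.3)² + (y − 21.6)² = 29.65²; (x + 50.0)² + (y + 105.6)² = 140.88²; (x + 82.2)² + (y + 49.1)² = 113.26².
Subtracting the STA_04 equation from the STA_05 and STA_06 equations removes the quadratic terms:
-166.6 x − 254.4 y = -6892.14
-231.0 x − 141.4 y = -4356.51
Solving the 2×2 system: x ≈ 3.8, y ≈ 24.6 km.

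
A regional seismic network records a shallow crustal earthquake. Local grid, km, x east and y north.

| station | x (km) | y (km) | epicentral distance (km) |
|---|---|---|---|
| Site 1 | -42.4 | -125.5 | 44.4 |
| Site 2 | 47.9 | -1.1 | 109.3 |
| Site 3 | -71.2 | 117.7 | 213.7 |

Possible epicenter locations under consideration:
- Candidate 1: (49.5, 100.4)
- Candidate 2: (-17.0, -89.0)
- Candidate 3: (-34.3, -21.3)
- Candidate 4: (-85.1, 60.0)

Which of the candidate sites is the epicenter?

For each candidate, compare |candidate − station| to the reported distance:
Candidate 1: residuals Site 1 199.5, Site 2 7.8, Site 3 91.8 → max 199.5 km
Candidate 2: residuals Site 1 0.1, Site 2 0.0, Site 3 0.0 → max 0.1 km
Candidate 3: residuals Site 1 60.1, Site 2 24.7, Site 3 69.9 → max 69.9 km
Candidate 4: residuals Site 1 146.0, Site 2 37.1, Site 3 154.3 → max 154.3 km
Only Candidate 2 has all residuals ≈ 0.

Candidate 2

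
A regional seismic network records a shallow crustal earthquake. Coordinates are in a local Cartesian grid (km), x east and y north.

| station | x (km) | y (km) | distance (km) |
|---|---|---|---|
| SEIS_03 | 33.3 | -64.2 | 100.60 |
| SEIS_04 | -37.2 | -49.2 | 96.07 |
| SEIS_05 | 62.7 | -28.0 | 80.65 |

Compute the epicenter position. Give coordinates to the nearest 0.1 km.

(11.0, 33.9)

Circle about each station: (x − 33.3)² + (y + 64.2)² = 100.60²; (x + 37.2)² + (y + 49.2)² = 96.07²; (x − 62.7)² + (y + 28.0)² = 80.65².
Subtracting the SEIS_03 equation from the SEIS_04 and SEIS_05 equations removes the quadratic terms:
-141.0 x + 30.0 y = -535.13
58.8 x + 72.4 y = 3100.70
Solving the 2×2 system: x ≈ 11.0, y ≈ 33.9 km.
Check against SEIS_03 (with the unrounded x, y): √((x − 33.3)²+(y + 64.2)²) = 100.59 ≈ 100.60 km. ✓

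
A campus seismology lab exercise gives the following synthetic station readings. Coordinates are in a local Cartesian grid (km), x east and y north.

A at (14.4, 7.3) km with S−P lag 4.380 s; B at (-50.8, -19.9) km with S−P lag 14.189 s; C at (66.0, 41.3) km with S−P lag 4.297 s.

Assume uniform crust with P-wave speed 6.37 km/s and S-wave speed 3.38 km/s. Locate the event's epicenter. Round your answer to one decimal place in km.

Distance from S−P lag: d = Δt · v_P v_S / (v_P − v_S) = Δt · (6.37·3.38)/(6.37−3.38) ≈ 7.2009·Δt.
So d_A = 31.54, d_B = 102.17, d_C = 30.94 km.
Circle about each station: (x − 14.4)² + (y − 7.3)² = 31.54²; (x + 50.8)² + (y + 19.9)² = 102.17²; (x − 66.0)² + (y − 41.3)² = 30.94².
Subtracting the A equation from the B and C equations removes the quadratic terms:
-130.4 x − 54.4 y = -6727.94
103.2 x + 68.0 y = 5838.53
Solving the 2×2 system: x ≈ 43.0, y ≈ 20.6 km.

x ≈ 43.0 km, y ≈ 20.6 km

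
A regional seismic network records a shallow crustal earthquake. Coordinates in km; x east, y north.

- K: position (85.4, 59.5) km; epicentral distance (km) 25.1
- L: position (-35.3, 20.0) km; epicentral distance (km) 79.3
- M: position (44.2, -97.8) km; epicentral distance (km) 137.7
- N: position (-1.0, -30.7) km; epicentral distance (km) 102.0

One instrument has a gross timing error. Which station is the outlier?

L

Solve using three stations at a time. Using K, M, N (subtract circle equations pairwise → linear system) gives (x, y) ≈ (76.0, 36.2).
Distances from that point to each station vs reported:
  K: calculated 25.1 vs reported 25.1 → residual 0.0 km
  L: calculated 112.5 vs reported 79.3 → residual 33.2 km
  M: calculated 137.7 vs reported 137.7 → residual 0.0 km
  N: calculated 102.0 vs reported 102.0 → residual 0.0 km
K, M, N are mutually consistent (residuals ≈ 0); L is off by 33.2 km.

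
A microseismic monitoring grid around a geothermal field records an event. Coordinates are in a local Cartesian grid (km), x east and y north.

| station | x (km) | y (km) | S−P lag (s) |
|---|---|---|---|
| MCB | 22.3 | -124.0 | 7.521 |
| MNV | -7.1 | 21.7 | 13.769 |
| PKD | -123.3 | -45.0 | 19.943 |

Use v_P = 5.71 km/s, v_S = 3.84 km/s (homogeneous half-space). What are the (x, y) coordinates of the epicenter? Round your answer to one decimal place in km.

Distance from S−P lag: d = Δt · v_P v_S / (v_P − v_S) = Δt · (5.71·3.84)/(5.71−3.84) ≈ 11.7253·Δt.
So d_MCB = 88.19, d_MNV = 161.45, d_PKD = 233.84 km.
Circle about each station: (x − 22.3)² + (y + 124.0)² = 88.19²; (x + 7.1)² + (y − 21.7)² = 161.45²; (x + 123.3)² + (y + 45.0)² = 233.84².
Subtracting pairs of circle equations eliminates x²+y² and gives linear equations (the radical axes):
-58.8 x + 291.4 y = -33640.62
-291.2 x + 158.0 y = -45549.07
Solving the 2×2 system: x ≈ 105.3, y ≈ -94.2 km.

x ≈ 105.3 km, y ≈ -94.2 km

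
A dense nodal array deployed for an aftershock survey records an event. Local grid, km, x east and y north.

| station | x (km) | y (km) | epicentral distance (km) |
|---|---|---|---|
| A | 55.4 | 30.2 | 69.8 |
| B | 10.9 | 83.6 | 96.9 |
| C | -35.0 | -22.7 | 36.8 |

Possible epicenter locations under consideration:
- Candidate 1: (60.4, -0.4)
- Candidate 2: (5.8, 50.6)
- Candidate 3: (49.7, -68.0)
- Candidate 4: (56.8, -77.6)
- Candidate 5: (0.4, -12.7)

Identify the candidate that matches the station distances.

Candidate 5

For each candidate, compare |candidate − station| to the reported distance:
Candidate 1: residuals A 38.8, B 0.6, C 61.2 → max 61.2 km
Candidate 2: residuals A 16.2, B 63.5, C 47.1 → max 63.5 km
Candidate 3: residuals A 28.6, B 59.6, C 59.3 → max 59.6 km
Candidate 4: residuals A 38.0, B 70.7, C 70.2 → max 70.7 km
Candidate 5: residuals A 0.0, B 0.0, C 0.0 → max 0.0 km
Only Candidate 5 has all residuals ≈ 0.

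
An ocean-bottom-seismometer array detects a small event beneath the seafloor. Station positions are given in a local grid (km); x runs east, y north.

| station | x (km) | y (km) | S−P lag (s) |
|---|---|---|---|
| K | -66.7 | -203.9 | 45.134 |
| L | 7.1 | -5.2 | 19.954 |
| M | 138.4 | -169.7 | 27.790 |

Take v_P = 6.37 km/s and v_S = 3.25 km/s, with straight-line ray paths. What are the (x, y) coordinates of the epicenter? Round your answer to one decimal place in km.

138.0 km east, 14.7 km north

Distance from S−P lag: d = Δt · v_P v_S / (v_P − v_S) = Δt · (6.37·3.25)/(6.37−3.25) ≈ 6.6354·Δt.
So d_K = 299.48, d_L = 132.40, d_M = 184.40 km.
Circle about each station: (x + 66.7)² + (y + 203.9)² = 299.48²; (x − 7.1)² + (y + 5.2)² = 132.40²; (x − 138.4)² + (y + 169.7)² = 184.40².
Subtracting pairs of circle equations eliminates x²+y² and gives linear equations (the radical axes):
147.6 x + 397.4 y = 26211.86
410.2 x + 68.4 y = 57613.46
Solving the 2×2 system: x ≈ 138.0, y ≈ 14.7 km.
Check against K (with the unrounded x, y): √((x + 66.7)²+(y + 203.9)²) = 299.48 ≈ 299.48 km. ✓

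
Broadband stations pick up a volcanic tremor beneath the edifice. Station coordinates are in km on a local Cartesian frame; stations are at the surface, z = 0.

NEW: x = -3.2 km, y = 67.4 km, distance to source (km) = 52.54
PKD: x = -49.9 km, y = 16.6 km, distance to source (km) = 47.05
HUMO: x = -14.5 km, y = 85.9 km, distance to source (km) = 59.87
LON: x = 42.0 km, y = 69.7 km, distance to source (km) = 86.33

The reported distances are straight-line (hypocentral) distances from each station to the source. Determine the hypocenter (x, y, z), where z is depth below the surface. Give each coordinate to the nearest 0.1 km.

Each station gives a sphere (x−x_i)² + (y−y_i)² + z² = d_i² (stations at z=0).
Subtracting the NEW sphere from PKD and HUMO: z² cancels, leaving linear equations in x and y:
-93.4 x − 101.6 y = -1240.68
-22.6 x + 37.0 y = 2212.09
Solving: x ≈ -31.093, y ≈ 40.795 km (keep extra digits for the depth step; rounded: -31.1, 40.8).
Then from the NEW sphere: z² = 52.54² − (x + 3.2)² − (y − 67.4)² with x = -31.093, y = 40.795, so z ≈ 35.702 ≈ 35.7 km.
Check against LON (with the unrounded solution): distance 86.33 ≈ 86.33 km. ✓

(-31.1, 40.8, 35.7)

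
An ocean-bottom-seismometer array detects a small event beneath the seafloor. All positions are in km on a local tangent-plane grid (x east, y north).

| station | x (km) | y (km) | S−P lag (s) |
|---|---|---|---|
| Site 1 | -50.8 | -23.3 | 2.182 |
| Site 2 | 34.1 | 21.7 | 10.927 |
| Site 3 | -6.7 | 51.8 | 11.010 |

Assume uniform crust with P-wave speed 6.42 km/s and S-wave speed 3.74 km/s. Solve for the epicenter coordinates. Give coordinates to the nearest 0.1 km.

-41.5 km east, -40.5 km north

Distance from S−P lag: d = Δt · v_P v_S / (v_P − v_S) = Δt · (6.42·3.74)/(6.42−3.74) ≈ 8.9593·Δt.
So d_Site 1 = 19.55, d_Site 2 = 97.90, d_Site 3 = 98.64 km.
Circle about each station: (x + 50.8)² + (y + 23.3)² = 19.55²; (x − 34.1)² + (y − 21.7)² = 97.90²; (x + 6.7)² + (y − 51.8)² = 98.64².
Subtracting the Site 1 equation from the Site 2 and Site 3 equations removes the quadratic terms:
169.8 x + 90.0 y = -10692.04
88.2 x + 150.2 y = -9743.05
Solving the 2×2 system: x ≈ -41.5, y ≈ -40.5 km.
Check against Site 1 (with the unrounded x, y): √((x + 50.8)²+(y + 23.3)²) = 19.55 ≈ 19.55 km. ✓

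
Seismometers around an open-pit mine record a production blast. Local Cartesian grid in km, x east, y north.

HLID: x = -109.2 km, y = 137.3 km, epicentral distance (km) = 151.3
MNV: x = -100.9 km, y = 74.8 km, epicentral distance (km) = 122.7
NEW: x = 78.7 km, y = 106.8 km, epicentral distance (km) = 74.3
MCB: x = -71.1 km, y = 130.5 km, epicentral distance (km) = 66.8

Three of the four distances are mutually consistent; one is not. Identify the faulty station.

MCB

Solve using three stations at a time. Using HLID, MNV, NEW (subtract circle equations pairwise → linear system) gives (x, y) ≈ (20.9, 60.1).
Distances from that point to each station vs reported:
  HLID: calculated 151.3 vs reported 151.3 → residual 0.0 km
  MNV: calculated 122.7 vs reported 122.7 → residual 0.0 km
  NEW: calculated 74.3 vs reported 74.3 → residual 0.0 km
  MCB: calculated 115.9 vs reported 66.8 → residual 49.1 km
HLID, MNV, NEW are mutually consistent (residuals ≈ 0); MCB is off by 49.1 km.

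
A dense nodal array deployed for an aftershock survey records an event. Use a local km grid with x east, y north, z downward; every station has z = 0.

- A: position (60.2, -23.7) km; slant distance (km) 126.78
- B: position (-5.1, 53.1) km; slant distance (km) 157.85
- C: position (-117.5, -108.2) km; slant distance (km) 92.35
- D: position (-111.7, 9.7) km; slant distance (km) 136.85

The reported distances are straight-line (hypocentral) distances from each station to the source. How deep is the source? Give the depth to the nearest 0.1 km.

40.6 km

Each station gives a sphere (x−x_i)² + (y−y_i)² + z² = d_i² (stations at z=0).
Subtracting the A sphere from B and C: z² cancels, leaving linear equations in x and y:
-130.6 x + 153.6 y = -10183.56
-355.4 x − 169.0 y = 28872.41
Solving: x ≈ -35.400, y ≈ -96.398 km (keep extra digits for the depth step; rounded: -35.4, -96.4).
Then from the A sphere: z² = 126.78² − (x − 60.2)² − (y + 23.7)² with x = -35.400, y = -96.398, so z ≈ 40.606 ≈ 40.6 km.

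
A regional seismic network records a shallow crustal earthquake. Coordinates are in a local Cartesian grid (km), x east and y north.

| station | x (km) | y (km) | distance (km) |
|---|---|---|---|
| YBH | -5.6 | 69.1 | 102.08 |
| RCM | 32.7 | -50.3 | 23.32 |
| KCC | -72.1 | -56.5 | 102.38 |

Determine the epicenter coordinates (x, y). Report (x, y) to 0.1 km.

x ≈ 26.2 km, y ≈ -27.9 km

Circle about each station: (x + 5.6)² + (y − 69.1)² = 102.08²; (x − 32.7)² + (y + 50.3)² = 23.32²; (x + 72.1)² + (y + 56.5)² = 102.38².
Subtracting pairs of circle equations eliminates x²+y² and gives linear equations (the radical axes):
76.6 x − 238.8 y = 8669.71
-133.0 x − 251.2 y = 3523.15
Solving the 2×2 system: x ≈ 26.2, y ≈ -27.9 km.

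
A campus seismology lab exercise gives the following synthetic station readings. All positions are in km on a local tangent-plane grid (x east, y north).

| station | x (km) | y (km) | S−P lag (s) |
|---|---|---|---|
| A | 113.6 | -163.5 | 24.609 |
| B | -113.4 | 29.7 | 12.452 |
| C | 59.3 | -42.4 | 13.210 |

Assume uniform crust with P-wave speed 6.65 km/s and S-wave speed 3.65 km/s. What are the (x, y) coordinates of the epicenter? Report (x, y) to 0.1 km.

x ≈ -47.5 km, y ≈ -46.5 km

Distance from S−P lag: d = Δt · v_P v_S / (v_P − v_S) = Δt · (6.65·3.65)/(6.65−3.65) ≈ 8.0908·Δt.
So d_A = 199.11, d_B = 100.75, d_C = 106.88 km.
Circle about each station: (x − 113.6)² + (y + 163.5)² = 199.11²; (x + 113.4)² + (y − 29.7)² = 100.75²; (x − 59.3)² + (y + 42.4)² = 106.88².
Subtracting the A equation from the B and C equations removes the quadratic terms:
-454.0 x + 386.4 y = 3598.67
-108.6 x + 242.2 y = -6101.50
Solving the 2×2 system: x ≈ -47.5, y ≈ -46.5 km.
Check against A (with the unrounded x, y): √((x − 113.6)²+(y + 163.5)²) = 199.10 ≈ 199.11 km. ✓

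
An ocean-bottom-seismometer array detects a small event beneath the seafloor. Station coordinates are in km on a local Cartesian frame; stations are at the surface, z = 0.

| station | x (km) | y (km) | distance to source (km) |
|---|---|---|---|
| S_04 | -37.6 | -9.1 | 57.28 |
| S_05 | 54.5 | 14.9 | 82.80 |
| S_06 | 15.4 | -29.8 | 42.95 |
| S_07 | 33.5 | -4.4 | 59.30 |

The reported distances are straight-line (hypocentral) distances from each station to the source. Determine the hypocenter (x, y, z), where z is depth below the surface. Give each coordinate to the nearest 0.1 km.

Each station gives a sphere (x−x_i)² + (y−y_i)² + z² = d_i² (stations at z=0).
Subtracting the S_04 sphere from S_05 and S_06: z² cancels, leaving linear equations in x and y:
184.2 x + 48.0 y = -1879.15
106.0 x − 41.4 y = 1064.93
Solving: x ≈ -2.099, y ≈ -31.096 km (keep extra digits for the depth step; rounded: -2.1, -31.1).
Then from the S_04 sphere: z² = 57.28² − (x + 37.6)² − (y + 9.1)² with x = -2.099, y = -31.096, so z ≈ 39.203 ≈ 39.2 km.

x ≈ -2.1 km, y ≈ -31.1 km, depth ≈ 39.2 km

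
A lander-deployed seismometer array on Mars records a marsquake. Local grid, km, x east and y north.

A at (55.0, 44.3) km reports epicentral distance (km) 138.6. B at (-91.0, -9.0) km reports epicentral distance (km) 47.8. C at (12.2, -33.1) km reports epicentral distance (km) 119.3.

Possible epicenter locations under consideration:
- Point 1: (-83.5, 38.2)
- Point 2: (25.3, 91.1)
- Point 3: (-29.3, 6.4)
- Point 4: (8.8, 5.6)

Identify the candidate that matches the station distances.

For each candidate, compare |candidate − station| to the reported distance:
Point 1: residuals A 0.0, B 0.0, C 0.0 → max 0.0 km
Point 2: residuals A 83.2, B 105.6, C 5.6 → max 105.6 km
Point 3: residuals A 46.2, B 15.8, C 62.0 → max 62.0 km
Point 4: residuals A 78.3, B 53.1, C 80.5 → max 80.5 km
Only Point 1 has all residuals ≈ 0.

Point 1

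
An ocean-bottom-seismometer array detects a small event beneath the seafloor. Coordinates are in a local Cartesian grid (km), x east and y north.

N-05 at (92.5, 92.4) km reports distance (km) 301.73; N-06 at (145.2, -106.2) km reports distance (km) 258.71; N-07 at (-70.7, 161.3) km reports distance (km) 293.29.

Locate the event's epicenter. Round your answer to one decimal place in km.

Circle about each station: (x − 92.5)² + (y − 92.4)² = 301.73²; (x − 145.2)² + (y + 106.2)² = 258.71²; (x + 70.7)² + (y − 161.3)² = 293.29².
Subtracting the N-05 equation from the N-06 and N-07 equations removes the quadratic terms:
105.4 x − 397.2 y = 39377.60
-326.4 x + 137.8 y = 18944.14
Solving the 2×2 system: x ≈ -112.5, y ≈ -129.0 km.

-112.5 km east, -129.0 km north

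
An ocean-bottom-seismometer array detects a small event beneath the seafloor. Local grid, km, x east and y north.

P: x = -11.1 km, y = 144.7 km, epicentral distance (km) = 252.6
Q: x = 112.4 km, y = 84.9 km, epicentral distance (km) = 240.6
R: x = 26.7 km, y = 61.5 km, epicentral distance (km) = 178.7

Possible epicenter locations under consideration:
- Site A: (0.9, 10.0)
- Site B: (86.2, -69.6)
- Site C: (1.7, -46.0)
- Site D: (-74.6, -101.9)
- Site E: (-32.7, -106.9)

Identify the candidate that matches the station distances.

For each candidate, compare |candidate − station| to the reported distance:
Site A: residuals P 117.4, Q 106.3, R 121.1 → max 121.1 km
Site B: residuals P 17.2, Q 83.9, R 34.7 → max 83.9 km
Site C: residuals P 61.5, Q 69.2, R 68.3 → max 69.2 km
Site D: residuals P 2.0, Q 23.7, R 13.6 → max 23.7 km
Site E: residuals P 0.1, Q 0.1, R 0.1 → max 0.1 km
Only Site E has all residuals ≈ 0.

Site E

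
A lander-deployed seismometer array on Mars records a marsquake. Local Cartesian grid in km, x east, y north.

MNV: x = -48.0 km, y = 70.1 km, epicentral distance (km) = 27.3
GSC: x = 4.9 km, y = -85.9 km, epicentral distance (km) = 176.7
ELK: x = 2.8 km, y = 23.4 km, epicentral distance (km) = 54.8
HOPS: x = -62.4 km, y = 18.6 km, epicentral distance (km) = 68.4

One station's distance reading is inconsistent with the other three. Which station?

Solve using three stations at a time. Using MNV, ELK, HOPS (subtract circle equations pairwise → linear system) gives (x, y) ≈ (-20.8, 72.9).
Distances from that point to each station vs reported:
  MNV: calculated 27.4 vs reported 27.3 → residual 0.1 km
  GSC: calculated 160.9 vs reported 176.7 → residual 15.8 km
  ELK: calculated 54.8 vs reported 54.8 → residual 0.0 km
  HOPS: calculated 68.4 vs reported 68.4 → residual 0.0 km
MNV, ELK, HOPS are mutually consistent (residuals ≈ 0); GSC is off by 15.8 km.

GSC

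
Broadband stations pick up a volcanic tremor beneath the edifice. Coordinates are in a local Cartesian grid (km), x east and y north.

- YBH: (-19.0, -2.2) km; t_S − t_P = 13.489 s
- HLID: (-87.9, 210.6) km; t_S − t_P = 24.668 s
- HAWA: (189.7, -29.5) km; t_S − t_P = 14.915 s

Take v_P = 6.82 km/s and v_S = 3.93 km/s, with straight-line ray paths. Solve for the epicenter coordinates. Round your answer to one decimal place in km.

Distance from S−P lag: d = Δt · v_P v_S / (v_P − v_S) = Δt · (6.82·3.93)/(6.82−3.93) ≈ 9.2743·Δt.
So d_YBH = 125.10, d_HLID = 228.78, d_HAWA = 138.33 km.
Circle about each station: (x + 19.0)² + (y + 2.2)² = 125.10²; (x + 87.9)² + (y − 210.6)² = 228.78²; (x − 189.7)² + (y + 29.5)² = 138.33².
Subtracting pairs of circle equations eliminates x²+y² and gives linear equations (the radical axes):
-137.8 x + 425.6 y = 15022.65
417.4 x − 54.6 y = 33005.32
Solving the 2×2 system: x ≈ 87.4, y ≈ 63.6 km.

(87.4, 63.6)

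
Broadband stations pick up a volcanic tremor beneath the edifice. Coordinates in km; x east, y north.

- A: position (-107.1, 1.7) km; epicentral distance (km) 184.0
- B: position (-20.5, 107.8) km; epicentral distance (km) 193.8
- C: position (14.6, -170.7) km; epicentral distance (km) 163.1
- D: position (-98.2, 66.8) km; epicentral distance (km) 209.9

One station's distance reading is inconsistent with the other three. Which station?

Solve using three stations at a time. Using A, B, D (subtract circle equations pairwise → linear system) gives (x, y) ≈ (63.8, -66.9).
Distances from that point to each station vs reported:
  A: calculated 184.2 vs reported 184.0 → residual 0.2 km
  B: calculated 194.0 vs reported 193.8 → residual 0.2 km
  C: calculated 114.9 vs reported 163.1 → residual 48.2 km
  D: calculated 210.0 vs reported 209.9 → residual 0.1 km
A, B, D are mutually consistent (residuals ≈ 0); C is off by 48.2 km.

C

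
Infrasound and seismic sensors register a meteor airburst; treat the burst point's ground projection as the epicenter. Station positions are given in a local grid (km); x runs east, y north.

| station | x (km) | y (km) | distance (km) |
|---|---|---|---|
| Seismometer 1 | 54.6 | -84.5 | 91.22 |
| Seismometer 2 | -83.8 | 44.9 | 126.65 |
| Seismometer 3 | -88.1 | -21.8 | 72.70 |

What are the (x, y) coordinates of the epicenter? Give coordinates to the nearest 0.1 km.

Circle about each station: (x − 54.6)² + (y + 84.5)² = 91.22²; (x + 83.8)² + (y − 44.9)² = 126.65²; (x + 88.1)² + (y + 21.8)² = 72.70².
Subtracting the Seismometer 1 equation from the Seismometer 2 and Seismometer 3 equations removes the quadratic terms:
-276.8 x + 258.8 y = -8802.09
-285.4 x + 125.4 y = 1151.24
Solving the 2×2 system: x ≈ -35.8, y ≈ -72.3 km.

(-35.8, -72.3)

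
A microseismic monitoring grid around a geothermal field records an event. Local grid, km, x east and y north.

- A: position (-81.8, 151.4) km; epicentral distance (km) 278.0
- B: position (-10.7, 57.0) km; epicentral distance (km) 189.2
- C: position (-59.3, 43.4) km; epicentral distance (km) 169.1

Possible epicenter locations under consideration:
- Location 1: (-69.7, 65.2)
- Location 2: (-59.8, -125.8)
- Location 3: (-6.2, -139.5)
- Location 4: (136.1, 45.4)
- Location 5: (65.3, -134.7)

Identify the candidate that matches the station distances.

Location 2

For each candidate, compare |candidate − station| to the reported distance:
Location 1: residuals A 191.0, B 129.6, C 144.9 → max 191.0 km
Location 2: residuals A 0.1, B 0.1, C 0.1 → max 0.1 km
Location 3: residuals A 22.6, B 7.4, C 21.4 → max 22.6 km
Location 4: residuals A 35.7, B 41.9, C 26.3 → max 41.9 km
Location 5: residuals A 43.7, B 17.0, C 48.3 → max 48.3 km
Only Location 2 has all residuals ≈ 0.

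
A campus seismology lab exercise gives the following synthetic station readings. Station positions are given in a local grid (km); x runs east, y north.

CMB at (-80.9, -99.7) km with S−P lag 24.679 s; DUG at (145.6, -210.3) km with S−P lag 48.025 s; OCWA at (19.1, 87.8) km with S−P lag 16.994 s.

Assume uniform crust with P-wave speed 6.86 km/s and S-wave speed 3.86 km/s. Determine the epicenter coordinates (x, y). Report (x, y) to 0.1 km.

x ≈ -128.8 km, y ≈ 112.8 km

Distance from S−P lag: d = Δt · v_P v_S / (v_P − v_S) = Δt · (6.86·3.86)/(6.86−3.86) ≈ 8.8265·Δt.
So d_CMB = 217.83, d_DUG = 423.89, d_OCWA = 150.00 km.
Circle about each station: (x + 80.9)² + (y + 99.7)² = 217.83²; (x − 145.6)² + (y + 210.3)² = 423.89²; (x − 19.1)² + (y − 87.8)² = 150.00².
Subtracting the CMB equation from the DUG and OCWA equations removes the quadratic terms:
453.0 x − 221.2 y = -83292.27
200.0 x + 375.0 y = 16538.66
Solving the 2×2 system: x ≈ -128.8, y ≈ 112.8 km.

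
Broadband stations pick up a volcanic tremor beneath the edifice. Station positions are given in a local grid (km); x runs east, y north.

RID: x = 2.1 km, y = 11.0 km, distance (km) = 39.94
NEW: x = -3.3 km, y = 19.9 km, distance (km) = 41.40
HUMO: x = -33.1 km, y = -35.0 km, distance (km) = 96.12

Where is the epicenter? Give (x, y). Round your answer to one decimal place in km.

(36.5, 31.3)

Circle about each station: (x − 2.1)² + (y − 11.0)² = 39.94²; (x + 3.3)² + (y − 19.9)² = 41.40²; (x + 33.1)² + (y + 35.0)² = 96.12².
Subtracting the RID equation from the NEW and HUMO equations removes the quadratic terms:
-10.8 x + 17.8 y = 162.73
-70.4 x − 92.0 y = -5448.65
Solving the 2×2 system: x ≈ 36.5, y ≈ 31.3 km.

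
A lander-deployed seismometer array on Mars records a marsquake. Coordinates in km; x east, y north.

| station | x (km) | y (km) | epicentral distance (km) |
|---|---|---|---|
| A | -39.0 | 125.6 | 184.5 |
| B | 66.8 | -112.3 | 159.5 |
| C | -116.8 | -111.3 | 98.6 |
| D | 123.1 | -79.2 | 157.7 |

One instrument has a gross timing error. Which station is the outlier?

B

Solve using three stations at a time. Using A, C, D (subtract circle equations pairwise → linear system) gives (x, y) ≈ (-33.3, -58.8).
Distances from that point to each station vs reported:
  A: calculated 184.5 vs reported 184.5 → residual 0.0 km
  B: calculated 113.5 vs reported 159.5 → residual 46.0 km
  C: calculated 98.6 vs reported 98.6 → residual 0.0 km
  D: calculated 157.7 vs reported 157.7 → residual 0.0 km
A, C, D are mutually consistent (residuals ≈ 0); B is off by 46.0 km.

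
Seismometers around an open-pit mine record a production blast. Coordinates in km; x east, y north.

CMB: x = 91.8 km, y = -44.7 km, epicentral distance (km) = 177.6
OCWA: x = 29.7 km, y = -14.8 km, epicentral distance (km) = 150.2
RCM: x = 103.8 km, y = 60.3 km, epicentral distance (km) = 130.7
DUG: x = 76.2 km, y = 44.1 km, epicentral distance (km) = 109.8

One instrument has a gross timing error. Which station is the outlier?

OCWA

Solve using three stations at a time. Using CMB, RCM, DUG (subtract circle equations pairwise → linear system) gives (x, y) ≈ (-23.6, 90.5).
Distances from that point to each station vs reported:
  CMB: calculated 177.7 vs reported 177.6 → residual 0.1 km
  OCWA: calculated 118.0 vs reported 150.2 → residual 32.2 km
  RCM: calculated 130.9 vs reported 130.7 → residual 0.2 km
  DUG: calculated 110.0 vs reported 109.8 → residual 0.2 km
CMB, RCM, DUG are mutually consistent (residuals ≈ 0); OCWA is off by 32.2 km.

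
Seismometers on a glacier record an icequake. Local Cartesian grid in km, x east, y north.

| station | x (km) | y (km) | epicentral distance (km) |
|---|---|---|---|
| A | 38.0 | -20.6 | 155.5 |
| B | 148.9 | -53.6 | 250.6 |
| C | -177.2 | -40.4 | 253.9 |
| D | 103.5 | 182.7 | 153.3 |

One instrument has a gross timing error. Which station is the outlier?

Solve using three stations at a time. Using A, B, D (subtract circle equations pairwise → linear system) gives (x, y) ≈ (-34.9, 116.8).
Distances from that point to each station vs reported:
  A: calculated 155.5 vs reported 155.5 → residual 0.0 km
  B: calculated 250.6 vs reported 250.6 → residual 0.0 km
  C: calculated 212.0 vs reported 253.9 → residual 41.9 km
  D: calculated 153.3 vs reported 153.3 → residual 0.0 km
A, B, D are mutually consistent (residuals ≈ 0); C is off by 41.9 km.

C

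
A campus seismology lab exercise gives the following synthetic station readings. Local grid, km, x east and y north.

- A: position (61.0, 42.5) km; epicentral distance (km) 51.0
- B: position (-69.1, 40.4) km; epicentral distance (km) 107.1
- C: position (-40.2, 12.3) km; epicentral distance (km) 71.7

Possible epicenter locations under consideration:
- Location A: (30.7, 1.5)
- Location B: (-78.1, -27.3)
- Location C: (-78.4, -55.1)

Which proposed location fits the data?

Location A

For each candidate, compare |candidate − station| to the reported distance:
Location A: residuals A 0.0, B 0.0, C 0.0 → max 0.0 km
Location B: residuals A 104.6, B 38.8, C 16.9 → max 104.6 km
Location C: residuals A 119.2, B 11.1, C 5.8 → max 119.2 km
Only Location A has all residuals ≈ 0.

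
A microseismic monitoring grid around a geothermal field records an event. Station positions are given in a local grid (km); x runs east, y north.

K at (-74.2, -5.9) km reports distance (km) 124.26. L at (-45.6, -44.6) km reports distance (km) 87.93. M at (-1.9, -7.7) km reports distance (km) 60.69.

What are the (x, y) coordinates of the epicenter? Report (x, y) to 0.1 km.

Circle about each station: (x + 74.2)² + (y + 5.9)² = 124.26²; (x + 45.6)² + (y + 44.6)² = 87.93²; (x + 1.9)² + (y + 7.7)² = 60.69².
Subtracting the K equation from the L and M equations removes the quadratic terms:
57.2 x − 77.4 y = 6236.93
144.6 x − 3.6 y = 6279.72
Solving the 2×2 system: x ≈ 42.2, y ≈ -49.4 km.

x ≈ 42.2 km, y ≈ -49.4 km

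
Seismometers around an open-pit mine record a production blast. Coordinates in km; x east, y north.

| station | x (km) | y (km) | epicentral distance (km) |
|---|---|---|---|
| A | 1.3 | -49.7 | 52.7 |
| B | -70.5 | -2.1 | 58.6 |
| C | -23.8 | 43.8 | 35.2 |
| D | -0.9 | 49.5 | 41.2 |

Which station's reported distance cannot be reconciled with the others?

Solve using three stations at a time. Using B, C, D (subtract circle equations pairwise → linear system) gives (x, y) ≈ (-13.3, 10.3).
Distances from that point to each station vs reported:
  A: calculated 61.8 vs reported 52.7 → residual 9.1 km
  B: calculated 58.5 vs reported 58.6 → residual 0.1 km
  C: calculated 35.1 vs reported 35.2 → residual 0.1 km
  D: calculated 41.1 vs reported 41.2 → residual 0.1 km
B, C, D are mutually consistent (residuals ≈ 0); A is off by 9.1 km.

A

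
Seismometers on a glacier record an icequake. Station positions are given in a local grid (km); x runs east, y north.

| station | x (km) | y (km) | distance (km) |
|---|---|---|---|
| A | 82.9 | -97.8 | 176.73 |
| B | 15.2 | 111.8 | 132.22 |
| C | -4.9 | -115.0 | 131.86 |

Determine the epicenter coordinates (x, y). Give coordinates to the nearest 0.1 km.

(-61.5, 4.1)

Circle about each station: (x − 82.9)² + (y + 97.8)² = 176.73²; (x − 15.2)² + (y − 111.8)² = 132.22²; (x + 4.9)² + (y + 115.0)² = 131.86².
Subtracting the A equation from the B and C equations removes the quadratic terms:
-135.4 x + 419.2 y = 10044.39
-175.6 x − 34.4 y = 10658.19
Solving the 2×2 system: x ≈ -61.5, y ≈ 4.1 km.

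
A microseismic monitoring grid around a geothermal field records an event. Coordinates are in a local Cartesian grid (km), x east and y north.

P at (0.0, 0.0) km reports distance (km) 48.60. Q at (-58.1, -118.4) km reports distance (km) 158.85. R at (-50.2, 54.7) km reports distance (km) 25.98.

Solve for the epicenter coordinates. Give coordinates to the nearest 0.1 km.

x ≈ -30.3 km, y ≈ 38.0 km

Circle about each station: x² + y² = 48.60²; (x + 58.1)² + (y + 118.4)² = 158.85²; (x + 50.2)² + (y − 54.7)² = 25.98².
Subtracting the P equation from the Q and R equations removes the quadratic terms:
-116.2 x − 236.8 y = -5477.19
-100.4 x + 109.4 y = 7199.13
Solving the 2×2 system: x ≈ -30.3, y ≈ 38.0 km.
Check against P (with the unrounded x, y): √(x²+y²) = 48.60 ≈ 48.60 km. ✓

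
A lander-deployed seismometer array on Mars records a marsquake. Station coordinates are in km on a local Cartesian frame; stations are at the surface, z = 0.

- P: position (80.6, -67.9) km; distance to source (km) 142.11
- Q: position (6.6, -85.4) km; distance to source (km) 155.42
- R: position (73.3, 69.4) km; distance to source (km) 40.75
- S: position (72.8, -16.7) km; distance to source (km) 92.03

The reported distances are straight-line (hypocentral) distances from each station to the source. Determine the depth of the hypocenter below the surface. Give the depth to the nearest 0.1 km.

Each station gives a sphere (x−x_i)² + (y−y_i)² + z² = d_i² (stations at z=0).
Subtracting the P sphere from Q and R: z² cancels, leaving linear equations in x and y:
-148.0 x − 35.0 y = -7730.17
-14.6 x + 274.6 y = 17617.17
Solving: x ≈ 36.599, y ≈ 66.102 km (keep extra digits for the depth step; rounded: 36.6, 66.1).
Then from the P sphere: z² = 142.11² − (x − 80.6)² − (y + 67.9)² with x = 36.599, y = 66.102, so z ≈ 17.396 ≈ 17.4 km.
Check against S (with the unrounded solution): distance 92.03 ≈ 92.03 km. ✓

z ≈ 17.4 km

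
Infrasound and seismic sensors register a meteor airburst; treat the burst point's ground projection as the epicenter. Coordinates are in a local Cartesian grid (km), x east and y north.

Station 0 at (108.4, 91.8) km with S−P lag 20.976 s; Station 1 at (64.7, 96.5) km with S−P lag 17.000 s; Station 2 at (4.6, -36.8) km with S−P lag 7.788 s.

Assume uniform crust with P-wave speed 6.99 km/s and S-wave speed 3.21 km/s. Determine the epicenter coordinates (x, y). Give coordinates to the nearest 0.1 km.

(16.4, 7.9)

Distance from S−P lag: d = Δt · v_P v_S / (v_P − v_S) = Δt · (6.99·3.21)/(6.99−3.21) ≈ 5.9360·Δt.
So d_Station 0 = 124.51, d_Station 1 = 100.91, d_Station 2 = 46.23 km.
Circle about each station: (x − 108.4)² + (y − 91.8)² = 124.51²; (x − 64.7)² + (y − 96.5)² = 100.91²; (x − 4.6)² + (y + 36.8)² = 46.23².
Subtracting the Station 0 equation from the Station 1 and Station 2 equations removes the quadratic terms:
-87.4 x + 9.4 y = -1359.55
-207.6 x − 257.2 y = -5436.87
Solving the 2×2 system: x ≈ 16.4, y ≈ 7.9 km.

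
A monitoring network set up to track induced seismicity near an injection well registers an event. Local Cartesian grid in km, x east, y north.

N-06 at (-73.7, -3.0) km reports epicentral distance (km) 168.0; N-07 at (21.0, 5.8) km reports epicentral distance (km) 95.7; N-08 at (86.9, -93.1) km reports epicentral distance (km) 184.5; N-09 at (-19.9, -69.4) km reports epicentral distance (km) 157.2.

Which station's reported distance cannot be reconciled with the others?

Solve using three stations at a time. Using N-06, N-07, N-08 (subtract circle equations pairwise → linear system) gives (x, y) ≈ (66.1, 90.2).
Distances from that point to each station vs reported:
  N-06: calculated 168.0 vs reported 168.0 → residual 0.0 km
  N-07: calculated 95.7 vs reported 95.7 → residual 0.0 km
  N-08: calculated 184.5 vs reported 184.5 → residual 0.0 km
  N-09: calculated 181.3 vs reported 157.2 → residual 24.1 km
N-06, N-07, N-08 are mutually consistent (residuals ≈ 0); N-09 is off by 24.1 km.

N-09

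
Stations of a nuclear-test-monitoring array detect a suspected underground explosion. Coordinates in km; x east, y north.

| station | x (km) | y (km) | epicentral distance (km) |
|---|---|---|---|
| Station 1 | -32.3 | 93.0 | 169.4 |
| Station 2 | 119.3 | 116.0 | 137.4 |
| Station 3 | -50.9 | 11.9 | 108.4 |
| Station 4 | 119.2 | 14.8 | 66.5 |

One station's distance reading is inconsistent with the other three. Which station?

Solve using three stations at a time. Using Station 2, Station 3, Station 4 (subtract circle equations pairwise → linear system) gives (x, y) ≈ (56.0, -6.0).
Distances from that point to each station vs reported:
  Station 1: calculated 132.6 vs reported 169.4 → residual 36.8 km
  Station 2: calculated 137.4 vs reported 137.4 → residual 0.0 km
  Station 3: calculated 108.4 vs reported 108.4 → residual 0.0 km
  Station 4: calculated 66.5 vs reported 66.5 → residual 0.0 km
Station 2, Station 3, Station 4 are mutually consistent (residuals ≈ 0); Station 1 is off by 36.8 km.

Station 1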